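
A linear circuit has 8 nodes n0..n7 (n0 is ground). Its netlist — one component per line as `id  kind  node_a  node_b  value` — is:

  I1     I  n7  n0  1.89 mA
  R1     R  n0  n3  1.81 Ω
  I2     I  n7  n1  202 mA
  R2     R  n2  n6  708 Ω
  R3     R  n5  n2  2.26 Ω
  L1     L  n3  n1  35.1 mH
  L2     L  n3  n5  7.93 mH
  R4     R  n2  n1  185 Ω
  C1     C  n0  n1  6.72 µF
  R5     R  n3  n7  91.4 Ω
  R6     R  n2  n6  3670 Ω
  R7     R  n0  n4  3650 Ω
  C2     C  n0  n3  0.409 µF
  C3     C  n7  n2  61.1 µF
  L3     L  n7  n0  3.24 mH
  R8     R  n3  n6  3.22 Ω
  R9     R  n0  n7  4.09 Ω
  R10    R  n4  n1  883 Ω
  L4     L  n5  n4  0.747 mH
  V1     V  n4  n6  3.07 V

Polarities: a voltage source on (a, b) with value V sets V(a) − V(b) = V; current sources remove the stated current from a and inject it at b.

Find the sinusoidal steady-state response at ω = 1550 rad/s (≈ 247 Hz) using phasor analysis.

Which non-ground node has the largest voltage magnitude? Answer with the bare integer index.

1

Element admittances at ω=1550 rad/s:
  I1: injects 0.00189 A into n0 (from n7)
  Y(R1) = 0.5525+0.000j S between n0,n3
  I2: injects 0.202 A into n1 (from n7)
  Y(R2) = 0.001412+0.000j S between n2,n6
  Y(R3) = 0.4425+0.000j S between n5,n2
  Y(L1) = 0.000-0.01838j S between n3,n1
  Y(L2) = 0.000-0.08136j S between n3,n5
  Y(R4) = 0.005405+0.000j S between n2,n1
  Y(C1) = 0.000+0.01042j S between n0,n1
  Y(R5) = 0.01094+0.000j S between n3,n7
  Y(R6) = 0.0002725+0.000j S between n2,n6
  Y(R7) = 0.0002740+0.000j S between n0,n4
  Y(C2) = 0.000+0.0006339j S between n0,n3
  Y(C3) = 0.000+0.09470j S between n7,n2
  Y(L3) = 0.000-0.1991j S between n7,n0
  Y(R8) = 0.3106+0.000j S between n3,n6
  Y(R9) = 0.2445+0.000j S between n0,n7
  Y(R10) = 0.001133+0.000j S between n4,n1
  Y(L4) = 0.000-0.8637j S between n5,n4
  V1: constraint V(n4)−V(n6) = 3.07
Assemble and solve the 8×8 MNA system:
  V(n1)=13.62+14.60j  V(n2)=2.636-1.361j  V(n3)=0.2668-0.7772j  V(n4)=2.958-0.7170j  V(n5)=2.955-0.8718j  V(n6)=-0.1124-0.7170j  V(n7)=-0.5724+0.7099j
  i(V1)=-0.1224+0.01977j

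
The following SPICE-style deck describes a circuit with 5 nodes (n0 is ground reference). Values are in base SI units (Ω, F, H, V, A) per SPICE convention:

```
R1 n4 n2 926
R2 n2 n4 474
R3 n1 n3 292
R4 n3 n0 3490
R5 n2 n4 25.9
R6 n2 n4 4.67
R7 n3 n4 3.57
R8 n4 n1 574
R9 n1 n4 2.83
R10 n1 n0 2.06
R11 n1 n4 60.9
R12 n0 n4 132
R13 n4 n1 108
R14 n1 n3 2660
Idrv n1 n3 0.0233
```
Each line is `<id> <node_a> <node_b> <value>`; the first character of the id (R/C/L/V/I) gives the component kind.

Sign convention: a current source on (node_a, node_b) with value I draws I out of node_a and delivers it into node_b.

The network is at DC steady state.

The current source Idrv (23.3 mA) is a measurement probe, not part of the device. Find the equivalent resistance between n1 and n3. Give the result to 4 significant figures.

R_eq = 5.995 Ω

Element admittances at DC:
  Y(R1) = 0.001080 S between n4,n2
  Y(R2) = 0.002110 S between n2,n4
  Y(R3) = 0.003425 S between n1,n3
  Y(R4) = 0.0002865 S between n3,n0
  Y(R5) = 0.03861 S between n2,n4
  Y(R6) = 0.2141 S between n2,n4
  Y(R7) = 0.2801 S between n3,n4
  Y(R8) = 0.001742 S between n4,n1
  Y(R9) = 0.3534 S between n1,n4
  Y(R10) = 0.4854 S between n1,n0
  Y(R11) = 0.01642 S between n1,n4
  Y(R12) = 0.007576 S between n0,n4
  Y(R13) = 0.009259 S between n4,n1
  Y(R14) = 0.0003759 S between n1,n3
  Idrv: injects 0.0233 A into n3 (from n1)
Assemble and solve the 4×4 MNA system:
  V(n1)=-0.0009803  V(n2)=0.05757  V(n3)=0.1387  V(n4)=0.05757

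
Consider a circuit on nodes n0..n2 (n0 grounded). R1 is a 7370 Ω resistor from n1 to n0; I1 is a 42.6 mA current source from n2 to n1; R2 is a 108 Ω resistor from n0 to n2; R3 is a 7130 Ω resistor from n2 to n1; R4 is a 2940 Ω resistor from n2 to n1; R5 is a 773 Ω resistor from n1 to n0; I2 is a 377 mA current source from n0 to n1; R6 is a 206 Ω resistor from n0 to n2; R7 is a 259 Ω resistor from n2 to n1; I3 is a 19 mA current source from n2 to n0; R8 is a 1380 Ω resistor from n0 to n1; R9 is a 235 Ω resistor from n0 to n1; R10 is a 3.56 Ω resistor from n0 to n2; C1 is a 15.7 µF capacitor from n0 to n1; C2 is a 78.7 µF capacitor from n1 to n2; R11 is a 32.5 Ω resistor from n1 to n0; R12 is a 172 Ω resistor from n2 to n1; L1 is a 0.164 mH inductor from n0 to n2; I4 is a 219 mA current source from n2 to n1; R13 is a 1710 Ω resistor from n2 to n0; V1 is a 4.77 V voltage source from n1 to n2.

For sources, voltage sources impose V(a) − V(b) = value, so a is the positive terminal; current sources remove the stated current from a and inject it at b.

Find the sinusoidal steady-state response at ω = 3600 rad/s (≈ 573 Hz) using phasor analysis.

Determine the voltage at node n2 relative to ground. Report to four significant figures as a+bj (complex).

Element admittances at ω=3600 rad/s:
  Y(R1) = 0.0001357+0.000j S between n1,n0
  I1: injects 0.0426 A into n1 (from n2)
  Y(R2) = 0.009259+0.000j S between n0,n2
  Y(R3) = 0.0001403+0.000j S between n2,n1
  Y(R4) = 0.0003401+0.000j S between n2,n1
  Y(R5) = 0.001294+0.000j S between n1,n0
  I2: injects 0.377 A into n1 (from n0)
  Y(R6) = 0.004854+0.000j S between n0,n2
  Y(R7) = 0.003861+0.000j S between n2,n1
  I3: injects 0.019 A into n0 (from n2)
  Y(R8) = 0.0007246+0.000j S between n0,n1
  Y(R9) = 0.004255+0.000j S between n0,n1
  Y(R10) = 0.2809+0.000j S between n0,n2
  Y(C1) = 0.000+0.05652j S between n0,n1
  Y(C2) = 0.000+0.2833j S between n1,n2
  Y(R11) = 0.03077+0.000j S between n1,n0
  Y(R12) = 0.005814+0.000j S between n2,n1
  Y(L1) = 0.000-1.694j S between n0,n2
  I4: injects 0.219 A into n1 (from n2)
  Y(R13) = 0.0005848+0.000j S between n2,n0
  V1: constraint V(n1)−V(n2) = 4.77
Assemble and solve the 3×3 MNA system:
  V(n1)=4.950+0.07382j  V(n2)=0.1797+0.07382j
  i(V1)=0.4103-1.634j

0.1797+0.07382j V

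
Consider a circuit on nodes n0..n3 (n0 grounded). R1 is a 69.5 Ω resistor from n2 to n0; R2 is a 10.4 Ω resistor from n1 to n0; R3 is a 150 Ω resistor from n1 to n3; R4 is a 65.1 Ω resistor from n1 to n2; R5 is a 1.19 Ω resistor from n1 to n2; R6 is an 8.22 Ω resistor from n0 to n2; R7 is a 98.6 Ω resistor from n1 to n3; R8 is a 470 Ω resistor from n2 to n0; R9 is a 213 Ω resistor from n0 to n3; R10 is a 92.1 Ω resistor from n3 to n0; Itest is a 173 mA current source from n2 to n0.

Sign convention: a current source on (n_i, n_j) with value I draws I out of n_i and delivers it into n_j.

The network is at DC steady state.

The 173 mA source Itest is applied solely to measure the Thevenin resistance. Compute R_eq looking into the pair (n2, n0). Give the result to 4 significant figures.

R_eq = 4.327 Ω

Apply KCL at each of the 3 non-ground nodes and solve the resulting linear system.
Node n1: branches {R2, R3, R4, R5, R7} → V_1 = -0.6674
Node n2: branches {R1, R4, R5, R6, R8, Itest} → V_2 = -0.7486
Node n3: branches {R3, R7, R9, R10} → V_3 = -0.3466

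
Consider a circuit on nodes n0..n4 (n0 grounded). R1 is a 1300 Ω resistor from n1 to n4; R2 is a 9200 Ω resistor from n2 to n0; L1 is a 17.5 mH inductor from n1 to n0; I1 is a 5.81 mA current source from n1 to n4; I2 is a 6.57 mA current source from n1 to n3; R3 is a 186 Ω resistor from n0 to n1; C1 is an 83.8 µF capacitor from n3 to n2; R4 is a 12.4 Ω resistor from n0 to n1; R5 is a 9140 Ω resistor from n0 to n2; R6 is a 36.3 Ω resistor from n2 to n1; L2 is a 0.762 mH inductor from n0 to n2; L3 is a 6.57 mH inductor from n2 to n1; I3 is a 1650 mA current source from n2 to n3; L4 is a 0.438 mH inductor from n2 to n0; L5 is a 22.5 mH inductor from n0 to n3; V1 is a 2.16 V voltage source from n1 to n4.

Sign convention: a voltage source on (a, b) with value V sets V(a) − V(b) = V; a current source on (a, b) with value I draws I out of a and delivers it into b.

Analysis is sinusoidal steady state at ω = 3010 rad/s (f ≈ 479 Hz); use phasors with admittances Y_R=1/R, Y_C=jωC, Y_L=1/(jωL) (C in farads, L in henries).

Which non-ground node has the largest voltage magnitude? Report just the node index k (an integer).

3

Element admittances at ω=3010 rad/s:
  Y(R1) = 0.0007692+0.000j S between n1,n4
  Y(R2) = 0.0001087+0.000j S between n2,n0
  Y(L1) = 0.000-0.01898j S between n1,n0
  I1: injects 0.00581 A into n4 (from n1)
  I2: injects 0.00657 A into n3 (from n1)
  Y(R3) = 0.005376+0.000j S between n0,n1
  Y(C1) = 0.000+0.2522j S between n3,n2
  Y(R4) = 0.08065+0.000j S between n0,n1
  Y(R5) = 0.0001094+0.000j S between n0,n2
  Y(R6) = 0.02755+0.000j S between n2,n1
  Y(L2) = 0.000-0.4360j S between n0,n2
  Y(L3) = 0.000-0.05057j S between n2,n1
  I3: injects 1.65 A into n3 (from n2)
  Y(L4) = 0.000-0.7585j S between n2,n0
  Y(L5) = 0.000-0.01477j S between n0,n3
  V1: constraint V(n1)−V(n4) = 2.16
Assemble and solve the 5×5 MNA system:
  V(n1)=-0.02306+0.006522j  V(n2)=0.0008410+0.08665j  V(n3)=0.0008932-6.884j  V(n4)=-2.183+0.006522j
  i(V1)=-0.007472+0.000j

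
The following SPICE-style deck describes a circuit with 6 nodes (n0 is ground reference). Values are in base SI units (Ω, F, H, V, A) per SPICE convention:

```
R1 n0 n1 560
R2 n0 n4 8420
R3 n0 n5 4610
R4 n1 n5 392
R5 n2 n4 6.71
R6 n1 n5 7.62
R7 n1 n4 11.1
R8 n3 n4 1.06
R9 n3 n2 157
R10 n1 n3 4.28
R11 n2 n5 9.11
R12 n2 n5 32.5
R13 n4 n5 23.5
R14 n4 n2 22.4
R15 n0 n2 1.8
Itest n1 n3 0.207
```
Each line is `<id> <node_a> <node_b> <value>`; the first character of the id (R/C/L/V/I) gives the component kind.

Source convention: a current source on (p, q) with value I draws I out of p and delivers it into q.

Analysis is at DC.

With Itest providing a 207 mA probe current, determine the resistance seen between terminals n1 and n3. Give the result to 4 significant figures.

Apply KCL at each of the 5 non-ground nodes and solve the resulting linear system.
Node n1: branches {R1, R4, R6, R7, R10, Itest} → V_1 = -0.3788
Node n2: branches {R5, R9, R11, R12, R14, R15} → V_2 = 0.001252
Node n3: branches {R8, R9, R10, Itest} → V_3 = 0.1839
Node n4: branches {R2, R5, R7, R8, R13, R14} → V_4 = 0.1051
Node n5: branches {R3, R4, R6, R11, R12, R13} → V_5 = -0.1452

R_eq = 2.718 Ω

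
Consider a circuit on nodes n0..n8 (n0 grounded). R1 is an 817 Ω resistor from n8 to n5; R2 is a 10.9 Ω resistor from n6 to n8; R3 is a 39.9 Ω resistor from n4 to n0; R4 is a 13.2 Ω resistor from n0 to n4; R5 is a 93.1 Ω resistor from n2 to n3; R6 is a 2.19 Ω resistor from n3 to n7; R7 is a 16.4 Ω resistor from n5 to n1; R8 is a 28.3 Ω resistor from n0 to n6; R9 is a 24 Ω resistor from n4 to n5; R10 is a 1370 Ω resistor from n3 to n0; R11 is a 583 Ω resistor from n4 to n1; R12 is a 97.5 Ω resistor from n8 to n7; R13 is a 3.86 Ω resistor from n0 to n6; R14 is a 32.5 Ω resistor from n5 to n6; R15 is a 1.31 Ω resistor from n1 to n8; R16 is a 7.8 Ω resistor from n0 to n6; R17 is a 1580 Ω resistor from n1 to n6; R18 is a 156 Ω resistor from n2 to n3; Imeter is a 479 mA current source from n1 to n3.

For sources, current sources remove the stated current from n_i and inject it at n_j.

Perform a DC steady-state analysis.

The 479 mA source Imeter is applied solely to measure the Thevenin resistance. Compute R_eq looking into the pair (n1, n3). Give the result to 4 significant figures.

R_eq = 94.20 Ω

MNA unknowns: 8 node voltages V₁..V_8
R1: Y=0.001224 on G[8,5]
R2: Y=0.09174 on G[6,8]
R3: Y=0.02506 on G[4,0]
R4: Y=0.07576 on G[0,4]
R5: Y=0.01074 on G[2,3]
R6: Y=0.4566 on G[3,7]
R7: Y=0.06098 on G[5,1]
R8: Y=0.03534 on G[0,6]
R9: Y=0.04167 on G[4,5]
R10: Y=0.0007299 on G[3,0]
R11: Y=0.001715 on G[4,1]
R12: Y=0.01026 on G[8,7]
R13: Y=0.2591 on G[0,6]
R14: Y=0.03077 on G[5,6]
R15: Y=0.7634 on G[1,8]
R16: Y=0.1282 on G[0,6]
R17: Y=0.0006329 on G[1,6]
R18: Y=0.006410 on G[2,3]
Imeter: z[1]−=0.479, z[3]+=0.479
solve → V1=-0.7461, V2=44.37, V3=44.37, V4=-0.1209, V5=-0.3876, V6=-0.04781, V7=43.40, V8=-0.1492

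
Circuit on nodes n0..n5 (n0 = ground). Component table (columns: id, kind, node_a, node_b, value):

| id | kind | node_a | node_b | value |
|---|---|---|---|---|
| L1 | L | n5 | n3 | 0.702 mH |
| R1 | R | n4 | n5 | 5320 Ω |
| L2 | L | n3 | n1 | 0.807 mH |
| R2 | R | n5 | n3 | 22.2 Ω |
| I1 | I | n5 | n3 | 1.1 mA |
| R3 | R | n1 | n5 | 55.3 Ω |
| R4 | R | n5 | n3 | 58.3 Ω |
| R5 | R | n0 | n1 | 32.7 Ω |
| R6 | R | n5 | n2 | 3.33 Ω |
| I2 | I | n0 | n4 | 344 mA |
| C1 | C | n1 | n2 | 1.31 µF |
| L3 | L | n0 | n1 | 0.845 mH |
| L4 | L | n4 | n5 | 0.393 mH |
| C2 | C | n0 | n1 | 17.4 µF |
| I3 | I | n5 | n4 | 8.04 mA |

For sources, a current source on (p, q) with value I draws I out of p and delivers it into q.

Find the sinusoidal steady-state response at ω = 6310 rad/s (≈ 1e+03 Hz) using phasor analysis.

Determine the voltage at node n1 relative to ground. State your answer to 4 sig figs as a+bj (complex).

Apply KCL at each of the 5 non-ground nodes and solve the resulting linear system.
Node n1: branches {L2, R3, R5, C1, L3, C2} → V_1 = 1.507+3.831j
Node n2: branches {R6, C1} → V_2 = 2.600+6.960j
Node n3: branches {L1, L2, R2, I1, R4} → V_3 = 1.844+5.622j
Node n4: branches {R1, I2, L4, I3} → V_4 = 2.514+7.863j
Node n5: branches {L1, R1, R2, I1, R3, R4, R6, L4, I3} → V_5 = 2.514+6.990j

1.507+3.831j V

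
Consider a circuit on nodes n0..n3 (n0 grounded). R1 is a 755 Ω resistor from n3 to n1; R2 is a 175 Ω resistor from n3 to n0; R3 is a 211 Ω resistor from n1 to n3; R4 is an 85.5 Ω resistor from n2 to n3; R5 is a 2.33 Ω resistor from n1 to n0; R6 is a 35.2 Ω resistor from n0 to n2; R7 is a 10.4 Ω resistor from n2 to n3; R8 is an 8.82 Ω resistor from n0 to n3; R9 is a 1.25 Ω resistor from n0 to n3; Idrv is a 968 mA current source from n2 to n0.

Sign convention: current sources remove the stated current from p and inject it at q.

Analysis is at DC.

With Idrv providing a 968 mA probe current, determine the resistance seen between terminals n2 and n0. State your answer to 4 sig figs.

R_eq = 8.000 Ω

Element admittances at DC:
  Y(R1) = 0.001325 S between n3,n1
  Y(R2) = 0.005714 S between n3,n0
  Y(R3) = 0.004739 S between n1,n3
  Y(R4) = 0.01170 S between n2,n3
  Y(R5) = 0.4292 S between n1,n0
  Y(R6) = 0.02841 S between n0,n2
  Y(R7) = 0.09615 S between n2,n3
  Y(R8) = 0.1134 S between n0,n3
  Y(R9) = 0.8000 S between n0,n3
  Idrv: injects 0.968 A into n0 (from n2)
Assemble and solve the 3×3 MNA system:
  V(n1)=-0.01127  V(n2)=-7.744  V(n3)=-0.8086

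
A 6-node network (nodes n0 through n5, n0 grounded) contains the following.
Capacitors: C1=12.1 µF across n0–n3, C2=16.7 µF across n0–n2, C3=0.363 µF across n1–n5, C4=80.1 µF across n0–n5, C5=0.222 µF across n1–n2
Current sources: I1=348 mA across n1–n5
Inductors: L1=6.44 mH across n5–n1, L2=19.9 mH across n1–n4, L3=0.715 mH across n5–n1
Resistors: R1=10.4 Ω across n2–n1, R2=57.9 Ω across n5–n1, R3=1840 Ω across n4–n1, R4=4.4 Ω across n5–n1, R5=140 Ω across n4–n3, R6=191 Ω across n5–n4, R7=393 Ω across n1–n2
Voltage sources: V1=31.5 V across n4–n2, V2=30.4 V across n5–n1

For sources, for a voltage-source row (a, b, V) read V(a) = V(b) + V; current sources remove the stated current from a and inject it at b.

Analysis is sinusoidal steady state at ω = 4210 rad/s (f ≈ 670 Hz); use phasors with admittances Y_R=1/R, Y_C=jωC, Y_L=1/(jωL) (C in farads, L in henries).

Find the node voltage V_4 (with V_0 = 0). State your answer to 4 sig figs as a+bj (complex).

MNA unknowns: 5 node voltages V₁..V_5 plus 2 source currents (V1, V2)
C1: Y=0.000+0.05094j on G[0,3]
C2: Y=0.000+0.07031j on G[0,2]
I1: z[1]−=0.348, z[5]+=0.348
L1: Y=0.000-0.03688j on G[5,1]
R1: Y=0.09615+0.000j on G[2,1]
C3: Y=0.000+0.001528j on G[1,5]
R2: Y=0.01727+0.000j on G[5,1]
R3: Y=0.0005435+0.000j on G[4,1]
R4: Y=0.2273+0.000j on G[5,1]
R5: Y=0.007143+0.000j on G[4,3]
R6: Y=0.005236+0.000j on G[5,4]
L2: Y=0.000-0.01194j on G[1,4]
R7: Y=0.002545+0.000j on G[1,2]
L3: Y=0.000-0.3322j on G[5,1]
C4: Y=0.000+0.3372j on G[0,5]
C5: Y=0.000+0.0009346j on G[1,2]
V1: row V4−V2=31.5, i_V1 at 4,2
V2: row V5−V1=30.4, i_V2 at 5,1
solve → V1=-26.59-2.700j, V2=-19.84+13.92j, V3=2.139-1.335j, V4=11.66+13.92j, V5=3.813-2.700j
aux → i_V1=-0.3282+0.2515j, i_V2=-7.956+9.975j

11.66+13.92j V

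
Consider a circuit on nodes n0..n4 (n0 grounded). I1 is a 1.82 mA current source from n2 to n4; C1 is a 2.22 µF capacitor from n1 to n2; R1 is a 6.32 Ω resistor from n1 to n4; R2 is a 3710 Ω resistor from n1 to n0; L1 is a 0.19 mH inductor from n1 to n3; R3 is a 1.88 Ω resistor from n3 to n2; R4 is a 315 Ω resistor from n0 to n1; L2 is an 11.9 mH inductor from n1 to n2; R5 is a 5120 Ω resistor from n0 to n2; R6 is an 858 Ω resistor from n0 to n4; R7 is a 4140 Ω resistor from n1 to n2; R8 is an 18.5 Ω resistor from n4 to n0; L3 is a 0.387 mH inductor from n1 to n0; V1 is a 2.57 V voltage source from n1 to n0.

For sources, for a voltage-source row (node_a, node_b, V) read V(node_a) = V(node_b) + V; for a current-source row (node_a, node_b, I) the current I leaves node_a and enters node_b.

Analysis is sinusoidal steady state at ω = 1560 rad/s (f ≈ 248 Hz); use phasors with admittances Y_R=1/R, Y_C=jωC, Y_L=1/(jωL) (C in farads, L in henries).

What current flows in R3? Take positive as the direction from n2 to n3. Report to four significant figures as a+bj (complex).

Apply KCL at each of the 4 non-ground nodes and solve the resulting linear system.
Node n1: branches {C1, R1, R2, L1, R4, L2, R7, L3, V1} → V_1 = 2.570+0.000j
Node n2: branches {I1, C1, R3, L2, R5, R7} → V_2 = 2.566-0.001069j
Node n3: branches {L1, R3} → V_3 = 2.570-0.0006717j
Node n4: branches {I1, R1, R6, R8} → V_4 = 1.914+0.000j
Source currents: i(V1)=-0.1150+4.257j

-0.002266-0.0002111j A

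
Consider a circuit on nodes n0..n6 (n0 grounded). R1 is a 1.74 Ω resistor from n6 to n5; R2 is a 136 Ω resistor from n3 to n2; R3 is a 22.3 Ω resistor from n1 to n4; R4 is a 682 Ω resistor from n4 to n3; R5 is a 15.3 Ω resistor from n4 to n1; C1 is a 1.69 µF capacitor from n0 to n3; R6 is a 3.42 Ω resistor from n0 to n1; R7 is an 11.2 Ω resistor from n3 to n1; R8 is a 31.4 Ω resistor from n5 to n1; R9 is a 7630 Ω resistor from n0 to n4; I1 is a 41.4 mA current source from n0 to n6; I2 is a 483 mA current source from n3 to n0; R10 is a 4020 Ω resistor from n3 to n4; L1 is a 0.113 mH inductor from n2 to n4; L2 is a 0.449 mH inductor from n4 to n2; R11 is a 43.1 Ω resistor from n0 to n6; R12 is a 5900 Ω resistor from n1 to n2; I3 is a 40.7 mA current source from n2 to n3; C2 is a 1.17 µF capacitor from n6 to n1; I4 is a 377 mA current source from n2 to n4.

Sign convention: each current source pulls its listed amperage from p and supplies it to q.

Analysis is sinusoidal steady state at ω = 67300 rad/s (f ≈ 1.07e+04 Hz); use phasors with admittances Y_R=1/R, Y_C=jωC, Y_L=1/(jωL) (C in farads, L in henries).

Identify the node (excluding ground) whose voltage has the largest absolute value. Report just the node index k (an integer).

Element admittances at ω=67300 rad/s:
  Y(R1) = 0.5747+0.000j S between n6,n5
  Y(R2) = 0.007353+0.000j S between n3,n2
  Y(R3) = 0.04484+0.000j S between n1,n4
  Y(R4) = 0.001466+0.000j S between n4,n3
  Y(R5) = 0.06536+0.000j S between n4,n1
  Y(C1) = 0.000+0.1137j S between n0,n3
  Y(R6) = 0.2924+0.000j S between n0,n1
  Y(R7) = 0.08929+0.000j S between n3,n1
  Y(R8) = 0.03185+0.000j S between n5,n1
  Y(R9) = 0.0001311+0.000j S between n0,n4
  I1: injects 0.0414 A into n6 (from n0)
  I2: injects 0.483 A into n0 (from n3)
  Y(R10) = 0.0002488+0.000j S between n3,n4
  Y(L1) = 0.000-0.1315j S between n2,n4
  Y(L2) = 0.000-0.03309j S between n4,n2
  Y(R11) = 0.02320+0.000j S between n0,n6
  Y(R12) = 0.0001695+0.000j S between n1,n2
  I3: injects 0.0407 A into n3 (from n2)
  Y(C2) = 0.000+0.07874j S between n6,n1
  I4: injects 0.377 A into n4 (from n2)
Assemble and solve the 6×6 MNA system:
  V(n1)=-0.4368+0.7112j  V(n2)=-1.065-1.550j  V(n3)=-1.863+2.702j  V(n4)=-0.8728+1.023j  V(n5)=-0.2848+0.1941j  V(n6)=-0.2764+0.1655j

3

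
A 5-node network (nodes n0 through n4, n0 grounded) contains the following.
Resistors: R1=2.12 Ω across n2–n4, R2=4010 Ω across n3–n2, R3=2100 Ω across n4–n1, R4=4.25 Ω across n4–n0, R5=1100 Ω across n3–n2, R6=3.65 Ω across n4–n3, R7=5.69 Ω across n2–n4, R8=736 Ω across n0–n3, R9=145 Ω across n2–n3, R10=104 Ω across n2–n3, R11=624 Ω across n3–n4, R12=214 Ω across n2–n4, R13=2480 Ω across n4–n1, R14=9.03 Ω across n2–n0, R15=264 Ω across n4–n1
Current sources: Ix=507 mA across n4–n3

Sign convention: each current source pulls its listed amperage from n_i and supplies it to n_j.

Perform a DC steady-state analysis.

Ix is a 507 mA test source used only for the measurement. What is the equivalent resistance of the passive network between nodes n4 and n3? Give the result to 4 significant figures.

R_eq = 3.400 Ω

Apply KCL at each of the 4 non-ground nodes and solve the resulting linear system.
Node n1: branches {R3, R13, R15} → V_1 = -0.02009
Node n2: branches {R1, R2, R5, R7, R9, R10, R12, R14} → V_2 = 0.02178
Node n3: branches {R2, R5, R6, R8, R9, R10, R11, Ix} → V_3 = 1.703
Node n4: branches {R1, R3, R4, R6, R7, R11, R12, R13, R15, Ix} → V_4 = -0.02009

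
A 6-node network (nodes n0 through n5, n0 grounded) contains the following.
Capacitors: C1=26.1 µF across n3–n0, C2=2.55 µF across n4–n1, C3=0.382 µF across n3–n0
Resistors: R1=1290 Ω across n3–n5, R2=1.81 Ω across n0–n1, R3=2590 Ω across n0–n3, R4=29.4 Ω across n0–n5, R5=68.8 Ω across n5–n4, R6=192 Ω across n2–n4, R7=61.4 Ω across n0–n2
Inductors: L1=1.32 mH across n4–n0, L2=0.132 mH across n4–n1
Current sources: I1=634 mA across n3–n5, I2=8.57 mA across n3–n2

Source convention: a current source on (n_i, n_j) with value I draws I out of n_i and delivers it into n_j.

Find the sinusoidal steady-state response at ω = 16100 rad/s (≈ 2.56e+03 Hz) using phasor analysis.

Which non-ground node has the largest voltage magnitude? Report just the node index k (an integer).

5

Element admittances at ω=16100 rad/s:
  Y(C1) = 0.000+0.4202j S between n3,n0
  Y(R1) = 0.0007752+0.000j S between n3,n5
  Y(R2) = 0.5525+0.000j S between n0,n1
  Y(R3) = 0.0003861+0.000j S between n0,n3
  Y(R4) = 0.03401+0.000j S between n0,n5
  Y(L1) = 0.000-0.04705j S between n4,n0
  Y(R5) = 0.01453+0.000j S between n5,n4
  Y(R6) = 0.005208+0.000j S between n2,n4
  I1: injects 0.634 A into n5 (from n3)
  Y(R7) = 0.01629+0.000j S between n0,n2
  Y(C2) = 0.000+0.04106j S between n4,n1
  Y(L2) = 0.000-0.4705j S between n4,n1
  Y(C3) = 0.000+0.006150j S between n3,n0
  I2: injects 0.00857 A into n2 (from n3)
Assemble and solve the 5×5 MNA system:
  V(n1)=0.3005+0.01433j  V(n2)=0.4670+0.09715j  V(n3)=-0.003784+1.484j  V(n4)=0.2821+0.4009j  V(n5)=12.94+0.1415j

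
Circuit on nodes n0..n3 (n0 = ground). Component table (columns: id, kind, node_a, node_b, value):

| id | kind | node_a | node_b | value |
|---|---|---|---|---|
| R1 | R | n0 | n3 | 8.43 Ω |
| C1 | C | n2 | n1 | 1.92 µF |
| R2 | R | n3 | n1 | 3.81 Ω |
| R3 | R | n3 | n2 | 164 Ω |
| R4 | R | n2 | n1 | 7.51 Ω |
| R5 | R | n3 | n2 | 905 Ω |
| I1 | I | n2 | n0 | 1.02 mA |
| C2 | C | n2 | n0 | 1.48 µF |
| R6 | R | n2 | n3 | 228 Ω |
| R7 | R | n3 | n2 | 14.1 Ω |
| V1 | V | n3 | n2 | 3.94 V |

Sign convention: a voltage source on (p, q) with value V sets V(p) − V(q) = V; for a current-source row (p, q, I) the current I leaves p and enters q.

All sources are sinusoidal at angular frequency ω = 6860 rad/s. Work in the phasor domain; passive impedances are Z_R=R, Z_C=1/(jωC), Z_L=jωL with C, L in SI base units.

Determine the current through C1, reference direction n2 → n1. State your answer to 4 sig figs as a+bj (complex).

Apply KCL at each of the 3 non-ground nodes and solve the resulting linear system.
Node n1: branches {C1, R2, R4} → V_1 = -1.309+0.2486j
Node n2: branches {C1, R3, R4, R5, I1, C2, R6, R7, V1} → V_2 = -3.920+0.3355j
Node n3: branches {R1, R2, R3, R5, R6, R7, V1} → V_3 = 0.02012+0.3355j
Source currents: i(V1)=-0.6763-0.06261j

-0.001145-0.03439j A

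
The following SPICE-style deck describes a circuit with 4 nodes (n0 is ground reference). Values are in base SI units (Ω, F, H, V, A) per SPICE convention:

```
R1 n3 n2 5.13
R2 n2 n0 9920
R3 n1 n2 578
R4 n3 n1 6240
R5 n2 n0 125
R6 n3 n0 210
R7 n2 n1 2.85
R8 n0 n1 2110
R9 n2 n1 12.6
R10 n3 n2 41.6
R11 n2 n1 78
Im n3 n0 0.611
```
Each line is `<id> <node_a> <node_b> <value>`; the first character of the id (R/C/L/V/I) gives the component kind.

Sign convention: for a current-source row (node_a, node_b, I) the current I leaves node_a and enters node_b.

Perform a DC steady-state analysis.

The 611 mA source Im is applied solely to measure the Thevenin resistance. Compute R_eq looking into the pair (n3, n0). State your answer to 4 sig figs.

Element admittances at DC:
  Y(R1) = 0.1949 S between n3,n2
  Y(R2) = 0.0001008 S between n2,n0
  Y(R3) = 0.001730 S between n1,n2
  Y(R4) = 0.0001603 S between n3,n1
  Y(R5) = 0.008000 S between n2,n0
  Y(R6) = 0.004762 S between n3,n0
  Y(R7) = 0.3509 S between n2,n1
  Y(R8) = 0.0004739 S between n0,n1
  Y(R9) = 0.07937 S between n2,n1
  Y(R10) = 0.02404 S between n3,n2
  Y(R11) = 0.01282 S between n2,n1
  Im: injects 0.611 A into n0 (from n3)
Assemble and solve the 3×3 MNA system:
  V(n1)=-45.14  V(n2)=-45.18  V(n3)=-46.95

R_eq = 76.84 Ω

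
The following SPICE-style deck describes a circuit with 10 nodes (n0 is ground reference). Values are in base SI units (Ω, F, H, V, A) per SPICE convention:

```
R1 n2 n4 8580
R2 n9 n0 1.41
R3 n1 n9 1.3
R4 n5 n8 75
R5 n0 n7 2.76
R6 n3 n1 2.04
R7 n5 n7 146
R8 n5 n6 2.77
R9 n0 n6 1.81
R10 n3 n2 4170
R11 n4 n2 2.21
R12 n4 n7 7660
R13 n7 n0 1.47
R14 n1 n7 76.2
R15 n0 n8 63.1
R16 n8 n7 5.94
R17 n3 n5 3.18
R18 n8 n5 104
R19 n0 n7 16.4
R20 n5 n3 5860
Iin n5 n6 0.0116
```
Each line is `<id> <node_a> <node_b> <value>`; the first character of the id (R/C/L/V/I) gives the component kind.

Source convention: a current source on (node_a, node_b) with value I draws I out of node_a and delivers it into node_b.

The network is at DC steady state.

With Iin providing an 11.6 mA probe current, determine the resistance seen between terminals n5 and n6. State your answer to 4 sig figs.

MNA unknowns: 9 node voltages V₁..V_9
R1: Y=0.0001166 on G[2,4]
R2: Y=0.7092 on G[9,0]
R3: Y=0.7692 on G[1,9]
R4: Y=0.01333 on G[5,8]
R5: Y=0.3623 on G[0,7]
R6: Y=0.4902 on G[3,1]
R7: Y=0.006849 on G[5,7]
R8: Y=0.3610 on G[5,6]
R9: Y=0.5525 on G[0,6]
R10: Y=0.0002398 on G[3,2]
R11: Y=0.4525 on G[4,2]
R12: Y=0.0001305 on G[4,7]
R13: Y=0.6803 on G[7,0]
R14: Y=0.01312 on G[1,7]
R15: Y=0.01585 on G[0,8]
R16: Y=0.1684 on G[8,7]
R17: Y=0.3145 on G[3,5]
R18: Y=0.009615 on G[8,5]
R19: Y=0.06098 on G[0,7]
R20: Y=0.0001706 on G[5,3]
Iin: z[5]−=0.0116, z[6]+=0.0116
solve → V1=-0.006301, V2=-0.007425, V3=-0.01120, V4=-0.007423, V5=-0.01884, V6=0.005255, V7=-0.0004882, V8=-0.002483, V9=-0.003278

R_eq = 2.077 Ω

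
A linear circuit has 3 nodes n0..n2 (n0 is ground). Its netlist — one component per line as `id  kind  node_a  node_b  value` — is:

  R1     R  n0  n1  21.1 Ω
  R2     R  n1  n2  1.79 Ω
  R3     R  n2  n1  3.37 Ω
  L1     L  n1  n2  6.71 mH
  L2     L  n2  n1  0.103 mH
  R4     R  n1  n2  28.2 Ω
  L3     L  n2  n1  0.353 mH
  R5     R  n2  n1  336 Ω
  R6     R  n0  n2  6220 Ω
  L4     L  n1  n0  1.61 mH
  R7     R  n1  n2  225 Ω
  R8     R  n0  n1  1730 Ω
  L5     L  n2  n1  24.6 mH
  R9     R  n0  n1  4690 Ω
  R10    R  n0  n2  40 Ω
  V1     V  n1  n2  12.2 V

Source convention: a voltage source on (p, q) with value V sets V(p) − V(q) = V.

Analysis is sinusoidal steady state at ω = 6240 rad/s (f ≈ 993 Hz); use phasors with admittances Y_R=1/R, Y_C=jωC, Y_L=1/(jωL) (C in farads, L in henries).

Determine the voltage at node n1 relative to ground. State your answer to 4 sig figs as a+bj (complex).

1.473+1.999j V

Element admittances at ω=6240 rad/s:
  Y(R1) = 0.04739+0.000j S between n0,n1
  Y(R2) = 0.5587+0.000j S between n1,n2
  Y(R3) = 0.2967+0.000j S between n2,n1
  Y(L1) = 0.000-0.02388j S between n1,n2
  Y(L2) = 0.000-1.556j S between n2,n1
  Y(R4) = 0.03546+0.000j S between n1,n2
  Y(L3) = 0.000-0.4540j S between n2,n1
  Y(R5) = 0.002976+0.000j S between n2,n1
  Y(R6) = 0.0001608+0.000j S between n0,n2
  Y(L4) = 0.000-0.09954j S between n1,n0
  Y(R7) = 0.004444+0.000j S between n1,n2
  Y(R8) = 0.0005780+0.000j S between n0,n1
  Y(L5) = 0.000-0.006514j S between n2,n1
  Y(R9) = 0.0002132+0.000j S between n0,n1
  Y(R10) = 0.02500+0.000j S between n0,n2
  V1: constraint V(n1)−V(n2) = 12.2
Assemble and solve the 3×3 MNA system:
  V(n1)=1.473+1.999j  V(n2)=-10.73+1.999j
  i(V1)=-11.23+24.94j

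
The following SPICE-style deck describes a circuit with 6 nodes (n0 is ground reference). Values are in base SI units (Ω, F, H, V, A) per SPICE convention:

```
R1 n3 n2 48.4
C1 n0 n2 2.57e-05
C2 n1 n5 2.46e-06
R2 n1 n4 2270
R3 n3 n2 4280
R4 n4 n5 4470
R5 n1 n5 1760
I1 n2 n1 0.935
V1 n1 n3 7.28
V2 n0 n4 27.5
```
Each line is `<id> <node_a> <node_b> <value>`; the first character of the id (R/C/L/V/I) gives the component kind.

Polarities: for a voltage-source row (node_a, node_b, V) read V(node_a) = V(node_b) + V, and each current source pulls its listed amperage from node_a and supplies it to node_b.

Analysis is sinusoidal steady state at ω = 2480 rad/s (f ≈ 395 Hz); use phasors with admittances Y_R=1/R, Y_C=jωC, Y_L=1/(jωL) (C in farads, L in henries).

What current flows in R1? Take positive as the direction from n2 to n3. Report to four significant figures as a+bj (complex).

-0.8740+0.001105j A

Element admittances at ω=2480 rad/s:
  Y(R1) = 0.02066+0.000j S between n3,n2
  Y(C1) = 0.000+0.06374j S between n0,n2
  Y(C2) = 0.000+0.006101j S between n1,n5
  Y(R2) = 0.0004405+0.000j S between n1,n4
  Y(R3) = 0.0002336+0.000j S between n3,n2
  Y(R4) = 0.0002237+0.000j S between n4,n5
  Y(R5) = 0.0005682+0.000j S between n1,n5
  I1: injects 0.935 A into n1 (from n2)
  V1: constraint V(n1)−V(n3) = 7.28
  V2: constraint V(n0)−V(n4) = 27.5
Assemble and solve the 7×7 MNA system:
  V(n1)=49.56+0.7483j  V(n2)=-0.01754+0.8018j  V(n3)=42.28+0.7483j  V(n4)=-27.50+0.000j  V(n5)=49.18+3.524j
  i(V1)=0.8839-0.001118j  i(V2)=-0.05110-0.001118j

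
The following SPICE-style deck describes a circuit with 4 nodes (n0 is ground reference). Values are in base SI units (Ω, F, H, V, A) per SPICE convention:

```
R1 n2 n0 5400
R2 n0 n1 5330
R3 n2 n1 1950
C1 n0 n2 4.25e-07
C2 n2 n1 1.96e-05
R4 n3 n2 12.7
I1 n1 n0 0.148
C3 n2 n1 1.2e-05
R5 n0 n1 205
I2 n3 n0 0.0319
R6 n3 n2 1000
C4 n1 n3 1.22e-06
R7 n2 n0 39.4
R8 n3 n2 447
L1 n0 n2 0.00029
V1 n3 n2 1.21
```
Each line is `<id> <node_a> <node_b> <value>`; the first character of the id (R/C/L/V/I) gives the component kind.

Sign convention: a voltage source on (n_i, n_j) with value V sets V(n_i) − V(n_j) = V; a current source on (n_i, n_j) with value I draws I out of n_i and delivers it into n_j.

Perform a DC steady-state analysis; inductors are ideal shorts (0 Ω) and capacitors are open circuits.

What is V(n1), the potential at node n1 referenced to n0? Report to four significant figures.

-26.53 V

Apply KCL at each of the 3 non-ground nodes and solve the resulting linear system.
Node n1: branches {R2, R3, C2, I1, C3, R5, C4} → V_1 = -26.53
Node n2: branches {R1, R3, C1, C2, R4, C3, R6, R7, R8, L1, V1} → V_2 = 0.000
Node n3: branches {R4, I2, R6, C4, R8, V1} → V_3 = 1.210
Source currents: i(L1)=0.04551, i(V1)=-0.1311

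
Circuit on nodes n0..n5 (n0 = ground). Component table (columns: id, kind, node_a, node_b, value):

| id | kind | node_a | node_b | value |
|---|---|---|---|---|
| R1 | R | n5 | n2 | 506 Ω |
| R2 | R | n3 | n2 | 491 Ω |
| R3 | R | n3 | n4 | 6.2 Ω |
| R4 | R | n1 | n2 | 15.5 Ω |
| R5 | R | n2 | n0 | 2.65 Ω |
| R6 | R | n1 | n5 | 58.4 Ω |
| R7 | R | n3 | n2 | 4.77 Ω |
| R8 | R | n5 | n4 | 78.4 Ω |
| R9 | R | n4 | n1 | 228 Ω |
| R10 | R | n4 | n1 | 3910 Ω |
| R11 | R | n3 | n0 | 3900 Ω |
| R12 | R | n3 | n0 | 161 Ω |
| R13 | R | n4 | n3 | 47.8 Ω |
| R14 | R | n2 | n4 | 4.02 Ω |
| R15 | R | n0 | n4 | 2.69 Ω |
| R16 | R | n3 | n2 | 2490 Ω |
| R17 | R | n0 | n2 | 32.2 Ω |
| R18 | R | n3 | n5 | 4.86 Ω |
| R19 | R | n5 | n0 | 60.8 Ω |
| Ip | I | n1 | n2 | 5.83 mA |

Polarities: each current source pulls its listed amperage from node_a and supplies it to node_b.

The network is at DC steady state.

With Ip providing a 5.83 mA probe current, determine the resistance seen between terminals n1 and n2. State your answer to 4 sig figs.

R_eq = 11.85 Ω

Element admittances at DC:
  Y(R1) = 0.001976 S between n5,n2
  Y(R2) = 0.002037 S between n3,n2
  Y(R3) = 0.1613 S between n3,n4
  Y(R4) = 0.06452 S between n1,n2
  Y(R5) = 0.3774 S between n2,n0
  Y(R6) = 0.01712 S between n1,n5
  Y(R7) = 0.2096 S between n3,n2
  Y(R8) = 0.01276 S between n5,n4
  Y(R9) = 0.004386 S between n4,n1
  Y(R10) = 0.0002558 S between n4,n1
  Y(R11) = 0.0002564 S between n3,n0
  Y(R12) = 0.006211 S between n3,n0
  Y(R13) = 0.02092 S between n4,n3
  Y(R14) = 0.2488 S between n2,n4
  Y(R15) = 0.3717 S between n0,n4
  Y(R16) = 0.0004016 S between n3,n2
  Y(R17) = 0.03106 S between n0,n2
  Y(R18) = 0.2058 S between n3,n5
  Y(R19) = 0.01645 S between n5,n0
  Ip: injects 0.00583 A into n2 (from n1)
Assemble and solve the 5×5 MNA system:
  V(n1)=-0.06818  V(n2)=0.0008851  V(n3)=-0.002009  V(n4)=-0.0006610  V(n5)=-0.006249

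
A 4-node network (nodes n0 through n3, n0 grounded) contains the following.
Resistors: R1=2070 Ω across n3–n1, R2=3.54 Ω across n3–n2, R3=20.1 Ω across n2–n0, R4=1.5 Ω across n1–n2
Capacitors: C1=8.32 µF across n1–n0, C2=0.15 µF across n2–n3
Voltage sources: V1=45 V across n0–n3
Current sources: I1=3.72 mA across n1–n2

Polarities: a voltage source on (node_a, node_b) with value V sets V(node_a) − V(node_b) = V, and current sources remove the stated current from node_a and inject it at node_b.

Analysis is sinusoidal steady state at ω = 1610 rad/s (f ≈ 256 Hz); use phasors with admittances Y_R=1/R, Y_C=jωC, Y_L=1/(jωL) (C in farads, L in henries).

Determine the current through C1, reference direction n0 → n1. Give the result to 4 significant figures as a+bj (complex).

0.03073+0.5109j A

Element admittances at ω=1610 rad/s:
  Y(R1) = 0.0004831+0.000j S between n3,n1
  Y(R2) = 0.2825+0.000j S between n3,n2
  Y(C1) = 0.000+0.01340j S between n1,n0
  Y(R3) = 0.04975+0.000j S between n2,n0
  Y(R4) = 0.6667+0.000j S between n1,n2
  Y(C2) = 0.000+0.0002415j S between n2,n3
  V1: constraint V(n0)−V(n3) = 45
  I1: injects 0.00372 A into n2 (from n1)
Assemble and solve the 4×4 MNA system:
  V(n1)=-38.14+2.294j  V(n2)=-38.18+1.530j  V(n3)=-45.00+0.000j
  i(V1)=-1.930-0.4348j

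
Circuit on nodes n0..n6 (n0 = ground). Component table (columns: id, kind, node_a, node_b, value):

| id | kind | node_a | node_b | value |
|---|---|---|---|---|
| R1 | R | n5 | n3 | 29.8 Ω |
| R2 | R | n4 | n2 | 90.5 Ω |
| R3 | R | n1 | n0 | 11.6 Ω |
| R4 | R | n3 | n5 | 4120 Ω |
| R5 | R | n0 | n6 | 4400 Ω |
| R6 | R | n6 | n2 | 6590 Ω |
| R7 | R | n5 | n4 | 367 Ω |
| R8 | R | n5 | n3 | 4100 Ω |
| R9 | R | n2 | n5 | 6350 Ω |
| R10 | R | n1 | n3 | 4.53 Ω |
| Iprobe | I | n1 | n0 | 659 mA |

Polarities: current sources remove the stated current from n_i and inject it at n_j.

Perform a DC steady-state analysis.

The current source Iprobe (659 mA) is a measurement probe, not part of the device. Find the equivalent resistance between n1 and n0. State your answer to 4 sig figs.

Apply KCL at each of the 6 non-ground nodes and solve the resulting linear system.
Node n1: branches {R3, R10, Iprobe} → V_1 = -7.637
Node n2: branches {R2, R6, R9} → V_2 = -7.329
Node n3: branches {R1, R4, R8, R10} → V_3 = -7.634
Node n4: branches {R2, R7} → V_4 = -7.386
Node n5: branches {R1, R4, R7, R8, R9} → V_5 = -7.614
Node n6: branches {R5, R6} → V_6 = -2.934

R_eq = 11.59 Ω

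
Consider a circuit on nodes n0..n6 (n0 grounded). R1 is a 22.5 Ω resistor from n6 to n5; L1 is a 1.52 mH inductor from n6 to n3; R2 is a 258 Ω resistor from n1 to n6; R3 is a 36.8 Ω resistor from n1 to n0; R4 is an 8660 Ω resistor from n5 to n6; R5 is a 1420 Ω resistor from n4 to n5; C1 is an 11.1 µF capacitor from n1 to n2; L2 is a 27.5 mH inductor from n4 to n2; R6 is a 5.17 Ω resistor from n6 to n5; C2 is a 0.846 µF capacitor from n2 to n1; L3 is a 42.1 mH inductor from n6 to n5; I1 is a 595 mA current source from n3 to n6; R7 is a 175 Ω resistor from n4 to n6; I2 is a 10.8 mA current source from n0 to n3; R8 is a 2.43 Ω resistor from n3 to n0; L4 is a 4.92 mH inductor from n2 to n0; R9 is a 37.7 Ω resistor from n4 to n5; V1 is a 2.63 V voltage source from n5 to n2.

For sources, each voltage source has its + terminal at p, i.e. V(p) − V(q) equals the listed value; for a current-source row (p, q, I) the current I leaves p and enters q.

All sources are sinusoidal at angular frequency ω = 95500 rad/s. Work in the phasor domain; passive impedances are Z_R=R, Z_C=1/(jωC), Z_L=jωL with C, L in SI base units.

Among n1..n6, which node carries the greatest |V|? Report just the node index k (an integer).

6

Apply KCL at each of the 6 non-ground nodes and solve the resulting linear system.
Node n1: branches {R2, R3, C1, C2} → V_1 = 19.12+7.936j
Node n2: branches {C1, L2, C2, L4, V1} → V_2 = 19.31+7.497j
Node n3: branches {L1, I1, I2, R8} → V_3 = -1.275-0.4242j
Node n4: branches {R5, L2, R7, R9} → V_4 = 22.30+7.656j
Node n5: branches {R1, R4, R5, R6, L3, R9, V1} → V_5 = 21.94+7.497j
Node n6: branches {R1, L1, R2, R4, R6, L3, I1, R7} → V_6 = 24.06+8.215j
Source currents: i(V1)=0.5163+0.1746j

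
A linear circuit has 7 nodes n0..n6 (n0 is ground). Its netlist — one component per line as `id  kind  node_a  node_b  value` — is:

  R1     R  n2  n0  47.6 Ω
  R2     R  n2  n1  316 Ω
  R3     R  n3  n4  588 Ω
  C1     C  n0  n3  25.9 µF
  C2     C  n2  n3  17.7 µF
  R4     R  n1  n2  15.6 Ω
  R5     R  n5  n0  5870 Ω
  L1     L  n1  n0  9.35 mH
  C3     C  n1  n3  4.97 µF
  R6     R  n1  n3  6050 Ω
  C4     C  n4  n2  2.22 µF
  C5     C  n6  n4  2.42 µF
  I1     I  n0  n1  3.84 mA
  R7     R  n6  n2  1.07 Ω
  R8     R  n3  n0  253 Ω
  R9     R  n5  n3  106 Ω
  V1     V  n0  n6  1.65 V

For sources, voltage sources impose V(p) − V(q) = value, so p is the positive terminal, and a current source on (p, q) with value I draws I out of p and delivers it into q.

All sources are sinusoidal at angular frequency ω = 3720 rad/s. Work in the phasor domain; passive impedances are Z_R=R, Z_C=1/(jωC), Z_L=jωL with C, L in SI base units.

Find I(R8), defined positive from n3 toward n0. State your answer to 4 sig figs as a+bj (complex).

Apply KCL at each of the 6 non-ground nodes and solve the resulting linear system.
Node n1: branches {R2, R4, L1, C3, R6, I1} → V_1 = -1.470-0.3952j
Node n2: branches {R1, R2, C2, R4, C4, R7} → V_2 = -1.599+0.02958j
Node n3: branches {R3, C1, C2, C3, R6, R8, R9} → V_3 = -0.7330-0.03733j
Node n4: branches {R3, C4, C5} → V_4 = -1.622-0.07345j
Node n5: branches {R5, R9} → V_5 = -0.7200-0.03667j
Node n6: branches {C5, R7, V1} → V_6 = -1.650+0.000j
Source currents: i(V1)=-0.04822-0.02790j

-0.002897-0.0001475j A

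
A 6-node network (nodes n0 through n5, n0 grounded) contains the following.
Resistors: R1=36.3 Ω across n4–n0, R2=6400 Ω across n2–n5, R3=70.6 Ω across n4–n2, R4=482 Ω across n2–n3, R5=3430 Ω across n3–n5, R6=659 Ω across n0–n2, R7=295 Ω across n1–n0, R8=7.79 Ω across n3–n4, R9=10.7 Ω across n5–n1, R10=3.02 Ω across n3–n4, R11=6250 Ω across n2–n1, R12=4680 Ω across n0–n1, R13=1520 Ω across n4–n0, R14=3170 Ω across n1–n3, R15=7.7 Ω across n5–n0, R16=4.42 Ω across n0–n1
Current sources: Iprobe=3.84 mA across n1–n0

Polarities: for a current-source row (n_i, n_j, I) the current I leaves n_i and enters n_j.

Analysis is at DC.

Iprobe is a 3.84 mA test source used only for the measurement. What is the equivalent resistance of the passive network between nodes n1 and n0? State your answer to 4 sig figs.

R_eq = 3.512 Ω

Element admittances at DC:
  Y(R1) = 0.02755 S between n4,n0
  Y(R2) = 0.0001563 S between n2,n5
  Y(R3) = 0.01416 S between n4,n2
  Y(R4) = 0.002075 S between n2,n3
  Y(R5) = 0.0002915 S between n3,n5
  Y(R6) = 0.001517 S between n0,n2
  Y(R7) = 0.003390 S between n1,n0
  Y(R8) = 0.1284 S between n3,n4
  Y(R9) = 0.09346 S between n5,n1
  Y(R10) = 0.3311 S between n3,n4
  Y(R11) = 0.0001600 S between n2,n1
  Y(R12) = 0.0002137 S between n0,n1
  Y(R13) = 0.0006579 S between n4,n0
  Y(R14) = 0.0003155 S between n1,n3
  Y(R15) = 0.1299 S between n5,n0
  Y(R16) = 0.2262 S between n0,n1
  Iprobe: injects 0.00384 A into n0 (from n1)
Assemble and solve the 5×5 MNA system:
  V(n1)=-0.01349  V(n2)=-0.0004237  V(n3)=-0.0002959  V(n4)=-0.0002828  V(n5)=-0.005633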